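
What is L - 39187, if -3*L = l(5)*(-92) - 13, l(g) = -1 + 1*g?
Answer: -39060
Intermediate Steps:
l(g) = -1 + g
L = 127 (L = -((-1 + 5)*(-92) - 13)/3 = -(4*(-92) - 13)/3 = -(-368 - 13)/3 = -⅓*(-381) = 127)
L - 39187 = 127 - 39187 = -39060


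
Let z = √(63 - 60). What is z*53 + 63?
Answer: 63 + 53*√3 ≈ 154.80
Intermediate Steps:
z = √3 ≈ 1.7320
z*53 + 63 = √3*53 + 63 = 53*√3 + 63 = 63 + 53*√3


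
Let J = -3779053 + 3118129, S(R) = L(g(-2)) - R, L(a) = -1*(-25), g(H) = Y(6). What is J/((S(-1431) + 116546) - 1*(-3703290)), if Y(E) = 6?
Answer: -18359/106147 ≈ -0.17296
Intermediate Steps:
g(H) = 6
L(a) = 25
S(R) = 25 - R
J = -660924
J/((S(-1431) + 116546) - 1*(-3703290)) = -660924/(((25 - 1*(-1431)) + 116546) - 1*(-3703290)) = -660924/(((25 + 1431) + 116546) + 3703290) = -660924/((1456 + 116546) + 3703290) = -660924/(118002 + 3703290) = -660924/3821292 = -660924*1/3821292 = -18359/106147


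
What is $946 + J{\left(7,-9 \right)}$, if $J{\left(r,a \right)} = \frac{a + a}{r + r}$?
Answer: $\frac{6613}{7} \approx 944.71$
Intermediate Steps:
$J{\left(r,a \right)} = \frac{a}{r}$ ($J{\left(r,a \right)} = \frac{2 a}{2 r} = 2 a \frac{1}{2 r} = \frac{a}{r}$)
$946 + J{\left(7,-9 \right)} = 946 - \frac{9}{7} = \frac{6613}{7}$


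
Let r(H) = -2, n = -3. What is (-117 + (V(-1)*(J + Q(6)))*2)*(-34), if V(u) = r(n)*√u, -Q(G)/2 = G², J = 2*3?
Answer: 3978 - 8976*I ≈ 3978.0 - 8976.0*I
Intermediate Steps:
J = 6
Q(G) = -2*G²
V(u) = -2*√u
(-117 + (V(-1)*(J + Q(6)))*2)*(-34) = (-117 + ((-2*I)*(6 - 2*6²))*2)*(-34) = (-117 + ((-2*I)*(6 - 2*36))*2)*(-34) = (-117 + ((-2*I)*(6 - 72))*2)*(-34) = (-117 + (-2*I*(-66))*2)*(-34) = (-117 + (132*I)*2)*(-34) = (-117 + 264*I)*(-34) = 3978 - 8976*I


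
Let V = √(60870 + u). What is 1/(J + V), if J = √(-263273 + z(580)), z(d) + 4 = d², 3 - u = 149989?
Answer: 1/(√73123 + 2*I*√22279) ≈ 0.0016668 - 0.00184*I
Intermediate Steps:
u = -149986 (u = 3 - 1*149989 = 3 - 149989 = -149986)
z(d) = -4 + d²
J = √73123 (J = √(-263273 + (-4 + 580²)) = √(-263273 + (-4 + 336400)) = √(-263273 + 336396) = √73123 ≈ 270.41)
V = 2*I*√22279 (V = √(60870 - 149986) = √(-89116) = 2*I*√22279 ≈ 298.52*I)
1/(J + V) = 1/(√73123 + 2*I*√22279)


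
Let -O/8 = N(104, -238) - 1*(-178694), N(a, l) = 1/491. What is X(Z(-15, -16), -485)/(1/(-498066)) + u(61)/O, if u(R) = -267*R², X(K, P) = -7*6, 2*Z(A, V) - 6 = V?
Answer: 14683096579082817/701910040 ≈ 2.0919e+7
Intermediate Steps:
Z(A, V) = 3 + V/2
N(a, l) = 1/491
O = -701910040/491 (O = -8*(1/491 - 1*(-178694)) = -8*(1/491 + 178694) = -8*87738755/491 = -701910040/491 ≈ -1.4296e+6)
X(K, P) = -42
X(Z(-15, -16), -485)/(1/(-498066)) + u(61)/O = -42/(1/(-498066)) + (-267*61²)/(-701910040/491) = -42/(-1/498066) - 267*3721*(-491/701910040) = -42*(-498066) - 993507*(-491/701910040) = 20918772 + 487811937/701910040 = 14683096579082817/701910040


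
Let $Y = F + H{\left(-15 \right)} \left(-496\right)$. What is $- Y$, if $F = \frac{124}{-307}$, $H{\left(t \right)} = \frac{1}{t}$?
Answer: $- \frac{150412}{4605} \approx -32.663$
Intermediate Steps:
$F = - \frac{124}{307}$ ($F = 124 \left(- \frac{1}{307}\right) = - \frac{124}{307} \approx -0.40391$)
$Y = \frac{150412}{4605}$ ($Y = - \frac{124}{307} + \frac{1}{-15} \left(-496\right) = - \frac{124}{307} - - \frac{496}{15} = - \frac{124}{307} + \frac{496}{15} = \frac{150412}{4605} \approx 32.663$)
$- Y = \left(-1\right) \frac{150412}{4605} = - \frac{150412}{4605}$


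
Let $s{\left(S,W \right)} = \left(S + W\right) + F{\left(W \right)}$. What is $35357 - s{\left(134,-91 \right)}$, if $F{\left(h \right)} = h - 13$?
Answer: $35418$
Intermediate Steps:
$F{\left(h \right)} = -13 + h$
$s{\left(S,W \right)} = -13 + S + 2 W$ ($s{\left(S,W \right)} = \left(S + W\right) + \left(-13 + W\right) = -13 + S + 2 W$)
$35357 - s{\left(134,-91 \right)} = 35357 - \left(-13 + 134 + 2 \left(-91\right)\right) = 35357 - \left(-13 + 134 - 182\right) = 35357 - -61 = 35357 + 61 = 35418$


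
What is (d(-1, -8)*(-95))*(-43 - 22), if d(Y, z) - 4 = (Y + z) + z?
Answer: -80275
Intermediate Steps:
d(Y, z) = 4 + Y + 2*z (d(Y, z) = 4 + ((Y + z) + z) = 4 + (Y + 2*z) = 4 + Y + 2*z)
(d(-1, -8)*(-95))*(-43 - 22) = ((4 - 1 + 2*(-8))*(-95))*(-43 - 22) = ((4 - 1 - 16)*(-95))*(-65) = -13*(-95)*(-65) = 1235*(-65) = -80275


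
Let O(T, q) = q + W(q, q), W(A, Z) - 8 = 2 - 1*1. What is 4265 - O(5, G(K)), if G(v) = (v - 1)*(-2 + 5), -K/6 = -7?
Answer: 4133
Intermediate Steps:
K = 42 (K = -6*(-7) = 42)
W(A, Z) = 9 (W(A, Z) = 8 + (2 - 1*1) = 8 + (2 - 1) = 8 + 1 = 9)
G(v) = -3 + 3*v (G(v) = (-1 + v)*3 = -3 + 3*v)
O(T, q) = 9 + q (O(T, q) = q + 9 = 9 + q)
4265 - O(5, G(K)) = 4265 - (9 + (-3 + 3*42)) = 4265 - (9 + (-3 + 126)) = 4265 - (9 + 123) = 4265 - 1*132 = 4265 - 132 = 4133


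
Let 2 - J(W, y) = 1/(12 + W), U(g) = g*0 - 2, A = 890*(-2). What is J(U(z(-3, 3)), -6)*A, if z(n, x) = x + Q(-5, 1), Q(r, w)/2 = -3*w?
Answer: -3382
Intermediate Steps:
Q(r, w) = -6*w (Q(r, w) = 2*(-3*w) = -6*w)
z(n, x) = -6 + x (z(n, x) = x - 6*1 = x - 6 = -6 + x)
A = -1780
U(g) = -2 (U(g) = 0 - 2 = -2)
J(W, y) = 2 - 1/(12 + W)
J(U(z(-3, 3)), -6)*A = ((23 + 2*(-2))/(12 - 2))*(-1780) = ((23 - 4)/10)*(-1780) = ((⅒)*19)*(-1780) = (19/10)*(-1780) = -3382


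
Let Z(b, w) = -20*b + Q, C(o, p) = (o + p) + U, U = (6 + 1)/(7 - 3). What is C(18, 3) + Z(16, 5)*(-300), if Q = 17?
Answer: 363691/4 ≈ 90923.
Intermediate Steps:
U = 7/4 ≈ 1.7500
C(o, p) = 7/4 + o + p (C(o, p) = (o + p) + 7/4 = 7/4 + o + p)
Z(b, w) = 17 - 20*b (Z(b, w) = -20*b + 17 = 17 - 20*b)
C(18, 3) + Z(16, 5)*(-300) = (7/4 + 18 + 3) + (17 - 20*16)*(-300) = 91/4 + (17 - 320)*(-300) = 91/4 - 303*(-300) = 91/4 + 90900 = 363691/4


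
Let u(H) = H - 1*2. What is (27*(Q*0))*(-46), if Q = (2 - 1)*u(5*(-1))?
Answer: 0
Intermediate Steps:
u(H) = -2 + H (u(H) = H - 2 = -2 + H)
Q = -7 (Q = (2 - 1)*(-2 + 5*(-1)) = 1*(-2 - 5) = 1*(-7) = -7)
(27*(Q*0))*(-46) = (27*(-7*0))*(-46) = (27*0)*(-46) = 0*(-46) = 0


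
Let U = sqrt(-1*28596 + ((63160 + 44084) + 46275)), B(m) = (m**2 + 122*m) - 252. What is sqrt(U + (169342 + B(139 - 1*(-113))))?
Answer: sqrt(263338 + sqrt(124923)) ≈ 513.51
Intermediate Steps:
B(m) = -252 + m**2 + 122*m
U = sqrt(124923) (U = sqrt(-28596 + (107244 + 46275)) = sqrt(-28596 + 153519) = sqrt(124923) ≈ 353.44)
sqrt(U + (169342 + B(139 - 1*(-113)))) = sqrt(sqrt(124923) + (169342 + (-252 + (139 - 1*(-113))**2 + 122*(139 - 1*(-113))))) = sqrt(sqrt(124923) + (169342 + (-252 + (139 + 113)**2 + 122*(139 + 113)))) = sqrt(sqrt(124923) + (169342 + (-252 + 252**2 + 122*252))) = sqrt(sqrt(124923) + (169342 + (-252 + 63504 + 30744))) = sqrt(sqrt(124923) + (169342 + 93996)) = sqrt(sqrt(124923) + 263338) = sqrt(263338 + sqrt(124923))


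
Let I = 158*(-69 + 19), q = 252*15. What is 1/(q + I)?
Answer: -1/4120 ≈ -0.00024272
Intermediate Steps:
q = 3780
I = -7900 (I = 158*(-50) = -7900)
1/(q + I) = 1/(3780 - 7900) = 1/(-4120) = -1/4120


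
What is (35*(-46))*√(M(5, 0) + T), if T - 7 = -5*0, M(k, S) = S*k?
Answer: -1610*√7 ≈ -4259.7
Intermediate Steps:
T = 7 (T = 7 - 5*0 = 7 + 0 = 7)
(35*(-46))*√(M(5, 0) + T) = (35*(-46))*√(0*5 + 7) = -1610*√(0 + 7) = -1610*√7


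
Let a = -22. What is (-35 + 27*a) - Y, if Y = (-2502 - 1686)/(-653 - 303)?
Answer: -151378/239 ≈ -633.38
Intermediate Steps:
Y = 1047/239 (Y = -4188/(-956) = -4188*(-1/956) = 1047/239 ≈ 4.3808)
(-35 + 27*a) - Y = (-35 + 27*(-22)) - 1*1047/239 = (-35 - 594) - 1047/239 = -629 - 1047/239 = -151378/239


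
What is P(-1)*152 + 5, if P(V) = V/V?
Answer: 157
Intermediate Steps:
P(V) = 1
P(-1)*152 + 5 = 1*152 + 5 = 152 + 5 = 157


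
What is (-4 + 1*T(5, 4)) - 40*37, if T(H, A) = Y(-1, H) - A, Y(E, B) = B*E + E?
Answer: -1494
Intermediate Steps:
Y(E, B) = E + B*E
T(H, A) = -1 - A - H (T(H, A) = -(1 + H) - A = (-1 - H) - A = -1 - A - H)
(-4 + 1*T(5, 4)) - 40*37 = (-4 + 1*(-1 - 1*4 - 1*5)) - 40*37 = (-4 + 1*(-1 - 4 - 5)) - 1480 = (-4 + 1*(-10)) - 1480 = (-4 - 10) - 1480 = -14 - 1480 = -1494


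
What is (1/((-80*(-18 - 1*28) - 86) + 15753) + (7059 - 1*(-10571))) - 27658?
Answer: -194011715/19347 ≈ -10028.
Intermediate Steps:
(1/((-80*(-18 - 1*28) - 86) + 15753) + (7059 - 1*(-10571))) - 27658 = (1/((-80*(-18 - 28) - 86) + 15753) + (7059 + 10571)) - 27658 = (1/((-80*(-46) - 86) + 15753) + 17630) - 27658 = (1/((3680 - 86) + 15753) + 17630) - 27658 = (1/(3594 + 15753) + 17630) - 27658 = (1/19347 + 17630) - 27658 = 341087611/19347 - 27658 = -194011715/19347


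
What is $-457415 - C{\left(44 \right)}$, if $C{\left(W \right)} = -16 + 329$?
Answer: $-457728$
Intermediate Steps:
$C{\left(W \right)} = 313$
$-457415 - C{\left(44 \right)} = -457415 - 313 = -457728$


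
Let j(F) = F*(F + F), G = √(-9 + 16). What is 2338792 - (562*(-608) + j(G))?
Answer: 2680474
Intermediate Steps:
G = √7 ≈ 2.6458
j(F) = 2*F² (j(F) = F*(2*F) = 2*F²)
2338792 - (562*(-608) + j(G)) = 2338792 - (562*(-608) + 2*(√7)²) = 2338792 - (-341696 + 2*7) = 2338792 - (-341696 + 14) = 2338792 - 1*(-341682) = 2338792 + 341682 = 2680474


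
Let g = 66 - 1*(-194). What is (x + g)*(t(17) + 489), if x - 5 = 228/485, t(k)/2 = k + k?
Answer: 71715421/485 ≈ 1.4787e+5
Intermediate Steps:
t(k) = 4*k (t(k) = 2*(k + k) = 2*(2*k) = 4*k)
x = 2653/485 (x = 5 + 228/485 = 2653/485 ≈ 5.4701)
g = 260 (g = 66 + 194 = 260)
(x + g)*(t(17) + 489) = (2653/485 + 260)*(4*17 + 489) = 128753*(68 + 489)/485 = (128753/485)*557 = 71715421/485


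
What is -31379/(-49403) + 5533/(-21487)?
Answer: 400893774/1061522261 ≈ 0.37766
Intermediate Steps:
-31379/(-49403) + 5533/(-21487) = -31379*(-1/49403) + 5533*(-1/21487) = 31379/49403 - 5533/21487 = 400893774/1061522261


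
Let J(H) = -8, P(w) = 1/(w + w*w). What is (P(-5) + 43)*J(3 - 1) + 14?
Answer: -1652/5 ≈ -330.40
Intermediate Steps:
P(w) = 1/(w + w²)
(P(-5) + 43)*J(3 - 1) + 14 = (1/((-5)*(1 - 5)) + 43)*(-8) + 14 = (-⅕/(-4) + 43)*(-8) + 14 = (-⅕*(-¼) + 43)*(-8) + 14 = (1/20 + 43)*(-8) + 14 = (861/20)*(-8) + 14 = -1722/5 + 14 = -1652/5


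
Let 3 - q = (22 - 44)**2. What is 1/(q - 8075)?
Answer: -1/8556 ≈ -0.00011688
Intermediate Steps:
q = -481 (q = 3 - (22 - 44)**2 = 3 - 1*(-22)**2 = 3 - 1*484 = 3 - 484 = -481)
1/(q - 8075) = 1/(-481 - 8075) = 1/(-8556) = -1/8556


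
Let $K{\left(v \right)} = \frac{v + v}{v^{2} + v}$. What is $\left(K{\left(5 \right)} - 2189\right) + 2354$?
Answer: $\frac{496}{3} \approx 165.33$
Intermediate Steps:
$K{\left(v \right)} = \frac{2 v}{v + v^{2}}$
$\left(K{\left(5 \right)} - 2189\right) + 2354 = \left(\frac{2}{1 + 5} - 2189\right) + 2354 = \left(\frac{2}{6} - 2189\right) + 2354 = \left(2 \cdot \frac{1}{6} - 2189\right) + 2354 = \left(\frac{1}{3} - 2189\right) + 2354 = - \frac{6566}{3} + 2354 = \frac{496}{3}$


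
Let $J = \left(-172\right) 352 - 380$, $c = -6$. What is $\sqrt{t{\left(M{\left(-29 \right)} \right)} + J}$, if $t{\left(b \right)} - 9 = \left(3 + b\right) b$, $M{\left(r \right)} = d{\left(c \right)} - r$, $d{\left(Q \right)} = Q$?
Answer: $i \sqrt{60317} \approx 245.6 i$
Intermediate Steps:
$M{\left(r \right)} = -6 - r$
$J = -60924$ ($J = -60544 - 380 = -60924$)
$t{\left(b \right)} = 9 + b \left(3 + b\right)$ ($t{\left(b \right)} = 9 + \left(3 + b\right) b = 9 + b \left(3 + b\right)$)
$\sqrt{t{\left(M{\left(-29 \right)} \right)} + J} = \sqrt{\left(9 + \left(-6 - -29\right)^{2} + 3 \left(-6 - -29\right)\right) - 60924} = \sqrt{\left(9 + \left(-6 + 29\right)^{2} + 3 \left(-6 + 29\right)\right) - 60924} = \sqrt{\left(9 + 23^{2} + 3 \cdot 23\right) - 60924} = \sqrt{\left(9 + 529 + 69\right) - 60924} = \sqrt{607 - 60924} = \sqrt{-60317} = i \sqrt{60317}$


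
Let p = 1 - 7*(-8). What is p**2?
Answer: 3249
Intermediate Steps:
p = 57 (p = 1 + 56 = 57)
p**2 = 57**2 = 3249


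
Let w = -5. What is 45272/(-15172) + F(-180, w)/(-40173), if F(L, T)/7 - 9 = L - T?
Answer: -64324364/21768027 ≈ -2.9550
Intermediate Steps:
F(L, T) = 63 - 7*T + 7*L (F(L, T) = 63 + 7*(L - T) = 63 + (-7*T + 7*L) = 63 - 7*T + 7*L)
45272/(-15172) + F(-180, w)/(-40173) = 45272/(-15172) + (63 - 7*(-5) + 7*(-180))/(-40173) = 45272*(-1/15172) + (63 + 35 - 1260)*(-1/40173) = -11318/3793 - 1162*(-1/40173) = -11318/3793 + 166/5739 = -64324364/21768027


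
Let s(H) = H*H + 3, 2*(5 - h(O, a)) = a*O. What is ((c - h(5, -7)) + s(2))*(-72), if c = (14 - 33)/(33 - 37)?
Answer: 774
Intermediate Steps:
h(O, a) = 5 - O*a/2 (h(O, a) = 5 - a*O/2 = 5 - O*a/2)
c = 19/4 (c = -19/(-4) = -19*(-¼) = 19/4 ≈ 4.7500)
s(H) = 3 + H² (s(H) = H² + 3 = 3 + H²)
((c - h(5, -7)) + s(2))*(-72) = ((19/4 - (5 - ½*5*(-7))) + (3 + 2²))*(-72) = ((19/4 - (5 + 35/2)) + (3 + 4))*(-72) = ((19/4 - 1*45/2) + 7)*(-72) = ((19/4 - 45/2) + 7)*(-72) = (-71/4 + 7)*(-72) = -43/4*(-72) = 774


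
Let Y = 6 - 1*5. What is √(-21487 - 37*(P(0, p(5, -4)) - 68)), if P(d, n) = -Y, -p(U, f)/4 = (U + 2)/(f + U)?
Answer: I*√18934 ≈ 137.6*I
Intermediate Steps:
p(U, f) = -4*(2 + U)/(U + f) (p(U, f) = -4*(U + 2)/(f + U) = -4*(2 + U)/(U + f))
Y = 1 (Y = 6 - 5 = 1)
P(d, n) = -1 (P(d, n) = -1*1 = -1)
√(-21487 - 37*(P(0, p(5, -4)) - 68)) = √(-21487 - 37*(-1 - 68)) = √(-21487 - 37*(-69)) = √(-21487 + 2553) = √(-18934) = I*√18934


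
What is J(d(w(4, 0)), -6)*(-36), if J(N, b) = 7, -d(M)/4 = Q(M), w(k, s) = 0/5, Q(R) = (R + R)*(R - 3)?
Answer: -252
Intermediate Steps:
Q(R) = 2*R*(-3 + R) (Q(R) = (2*R)*(-3 + R) = 2*R*(-3 + R))
w(k, s) = 0 (w(k, s) = 0*(⅕) = 0)
d(M) = -8*M*(-3 + M)
J(d(w(4, 0)), -6)*(-36) = 7*(-36) = -252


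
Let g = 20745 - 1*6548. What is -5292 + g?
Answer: 8905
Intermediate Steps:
g = 14197 (g = 20745 - 6548 = 14197)
-5292 + g = -5292 + 14197 = 8905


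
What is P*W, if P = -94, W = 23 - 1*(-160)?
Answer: -17202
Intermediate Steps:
W = 183 (W = 23 + 160 = 183)
P*W = -94*183 = -17202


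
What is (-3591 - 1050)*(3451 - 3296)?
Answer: -719355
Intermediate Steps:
(-3591 - 1050)*(3451 - 3296) = -4641*155 = -719355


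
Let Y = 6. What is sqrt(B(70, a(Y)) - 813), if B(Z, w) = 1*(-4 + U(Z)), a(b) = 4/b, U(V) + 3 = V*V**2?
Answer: 6*sqrt(9505) ≈ 584.96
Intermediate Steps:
U(V) = -3 + V**3 (U(V) = -3 + V*V**2 = -3 + V**3)
B(Z, w) = -7 + Z**3 (B(Z, w) = 1*(-4 + (-3 + Z**3)) = 1*(-7 + Z**3) = -7 + Z**3)
sqrt(B(70, a(Y)) - 813) = sqrt((-7 + 70**3) - 813) = sqrt((-7 + 343000) - 813) = sqrt(342993 - 813) = sqrt(342180) = 6*sqrt(9505)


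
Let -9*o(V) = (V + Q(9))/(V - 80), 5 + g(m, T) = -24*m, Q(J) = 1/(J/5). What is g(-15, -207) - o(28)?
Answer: 1495003/4212 ≈ 354.94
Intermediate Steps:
Q(J) = 5/J (Q(J) = 1/(J*(⅕)) = 1/(J/5) = 5/J)
g(m, T) = -5 - 24*m
o(V) = -(5/9 + V)/(9*(-80 + V)) (o(V) = -(V + 5/9)/(9*(V - 80)) = -(V + 5*(⅑))/(9*(-80 + V)) = -(V + 5/9)/(9*(-80 + V)) = -(5/9 + V)/(9*(-80 + V)))
g(-15, -207) - o(28) = (-5 - 24*(-15)) - (-5 - 9*28)/(81*(-80 + 28)) = (-5 + 360) - (-5 - 252)/(81*(-52)) = 355 - (-1)*(-257)/(81*52) = 355 - 1*257/4212 = 355 - 257/4212 = 1495003/4212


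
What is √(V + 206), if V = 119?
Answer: 5*√13 ≈ 18.028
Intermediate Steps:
√(V + 206) = √(119 + 206) = √325 = 5*√13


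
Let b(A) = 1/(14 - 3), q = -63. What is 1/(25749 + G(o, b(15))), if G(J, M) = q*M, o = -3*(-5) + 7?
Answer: 11/283176 ≈ 3.8845e-5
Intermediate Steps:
b(A) = 1/11
o = 22 (o = 15 + 7 = 22)
G(J, M) = -63*M
1/(25749 + G(o, b(15))) = 1/(25749 - 63*1/11) = 1/(25749 - 63/11) = 1/(283176/11) = 11/283176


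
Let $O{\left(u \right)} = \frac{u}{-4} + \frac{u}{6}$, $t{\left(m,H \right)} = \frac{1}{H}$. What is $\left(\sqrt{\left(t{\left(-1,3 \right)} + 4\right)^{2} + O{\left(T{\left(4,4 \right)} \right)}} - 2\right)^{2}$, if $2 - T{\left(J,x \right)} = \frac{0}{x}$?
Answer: $\frac{\left(12 - \sqrt{670}\right)^{2}}{36} \approx 5.3549$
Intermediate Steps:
$T{\left(J,x \right)} = 2$ ($T{\left(J,x \right)} = 2 - \frac{0}{x} = 2 - 0 = 2 + 0 = 2$)
$O{\left(u \right)} = - \frac{u}{12}$ ($O{\left(u \right)} = u \left(- \frac{1}{4}\right) + u \frac{1}{6} = - \frac{u}{4} + \frac{u}{6} = - \frac{u}{12}$)
$\left(\sqrt{\left(t{\left(-1,3 \right)} + 4\right)^{2} + O{\left(T{\left(4,4 \right)} \right)}} - 2\right)^{2} = \left(\sqrt{\left(\frac{1}{3} + 4\right)^{2} - \frac{1}{6}} - 2\right)^{2} = \left(\sqrt{\left(\frac{13}{3}\right)^{2} - \frac{1}{6}} - 2\right)^{2} = \left(\sqrt{\frac{169}{9} - \frac{1}{6}} - 2\right)^{2} = \left(\sqrt{\frac{335}{18}} - 2\right)^{2} = \left(\frac{\sqrt{670}}{6} - 2\right)^{2} = \left(-2 + \frac{\sqrt{670}}{6}\right)^{2}$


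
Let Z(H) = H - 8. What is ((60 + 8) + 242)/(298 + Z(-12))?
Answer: 155/139 ≈ 1.1151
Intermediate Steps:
Z(H) = -8 + H
((60 + 8) + 242)/(298 + Z(-12)) = ((60 + 8) + 242)/(298 + (-8 - 12)) = (68 + 242)/(298 - 20) = 310/278 = 310*(1/278) = 155/139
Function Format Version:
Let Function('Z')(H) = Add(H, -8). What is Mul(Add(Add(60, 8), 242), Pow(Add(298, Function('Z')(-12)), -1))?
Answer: Rational(155, 139) ≈ 1.1151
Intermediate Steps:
Function('Z')(H) = Add(-8, H)
Mul(Add(Add(60, 8), 242), Pow(Add(298, Function('Z')(-12)), -1)) = Mul(Add(Add(60, 8), 242), Pow(Add(298, Add(-8, -12)), -1)) = Mul(Add(68, 242), Pow(Add(298, -20), -1)) = Mul(310, Pow(278, -1)) = Mul(310, Rational(1, 278)) = Rational(155, 139)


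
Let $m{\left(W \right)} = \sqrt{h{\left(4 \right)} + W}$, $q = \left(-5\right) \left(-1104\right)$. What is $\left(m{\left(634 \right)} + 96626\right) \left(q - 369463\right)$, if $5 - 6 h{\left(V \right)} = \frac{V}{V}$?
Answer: $-35166356318 - \frac{1455772 \sqrt{357}}{3} \approx -3.5176 \cdot 10^{10}$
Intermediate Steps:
$h{\left(V \right)} = \frac{2}{3}$ ($h{\left(V \right)} = \frac{5}{6} - \frac{V \frac{1}{V}}{6} = \frac{5}{6} - \frac{1}{6} = \frac{2}{3}$)
$q = 5520$
$m{\left(W \right)} = \sqrt{\frac{2}{3} + W}$
$\left(m{\left(634 \right)} + 96626\right) \left(q - 369463\right) = \left(\frac{\sqrt{6 + 9 \cdot 634}}{3} + 96626\right) \left(5520 - 369463\right) = \left(\frac{\sqrt{6 + 5706}}{3} + 96626\right) \left(-363943\right) = \left(\frac{\sqrt{5712}}{3} + 96626\right) \left(-363943\right) = \left(\frac{4 \sqrt{357}}{3} + 96626\right) \left(-363943\right) = \left(96626 + \frac{4 \sqrt{357}}{3}\right) \left(-363943\right) = -35166356318 - \frac{1455772 \sqrt{357}}{3}$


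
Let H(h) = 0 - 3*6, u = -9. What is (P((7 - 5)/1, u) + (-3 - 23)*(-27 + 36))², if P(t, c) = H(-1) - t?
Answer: 64516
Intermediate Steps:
H(h) = -18 (H(h) = 0 - 18 = -18)
P(t, c) = -18 - t
(P((7 - 5)/1, u) + (-3 - 23)*(-27 + 36))² = ((-18 - (7 - 5)/1) + (-3 - 23)*(-27 + 36))² = ((-18 - 2) - 26*9)² = ((-18 - 1*2) - 234)² = ((-18 - 2) - 234)² = (-20 - 234)² = (-254)² = 64516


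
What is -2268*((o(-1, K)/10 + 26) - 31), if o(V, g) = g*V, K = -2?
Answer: 54432/5 ≈ 10886.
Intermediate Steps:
o(V, g) = V*g
-2268*((o(-1, K)/10 + 26) - 31) = -2268*((-1*(-2)/10 + 26) - 31) = -2268*((2*(⅒) + 26) - 31) = -2268*((⅕ + 26) - 31) = -2268*(131/5 - 31) = -2268*(-24/5) = 54432/5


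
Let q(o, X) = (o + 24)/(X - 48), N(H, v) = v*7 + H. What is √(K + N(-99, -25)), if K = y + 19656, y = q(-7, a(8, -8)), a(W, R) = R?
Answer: 5*√607810/28 ≈ 139.22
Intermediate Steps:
N(H, v) = H + 7*v (N(H, v) = 7*v + H = H + 7*v)
q(o, X) = (24 + o)/(-48 + X)
y = -17/56 (y = (24 - 7)/(-48 - 8) = 17/(-56) = -1/56*17 = -17/56 ≈ -0.30357)
K = 1100719/56 (K = -17/56 + 19656 = 1100719/56 ≈ 19656.)
√(K + N(-99, -25)) = √(1100719/56 + (-99 + 7*(-25))) = √(1100719/56 + (-99 - 175)) = √(1100719/56 - 274) = √(1085375/56) = 5*√607810/28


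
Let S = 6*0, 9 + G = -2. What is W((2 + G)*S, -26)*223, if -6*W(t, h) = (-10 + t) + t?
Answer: 1115/3 ≈ 371.67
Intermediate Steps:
G = -11 (G = -9 - 2 = -11)
S = 0
W(t, h) = 5/3 - t/3 (W(t, h) = -((-10 + t) + t)/6 = -(-10 + 2*t)/6 = 5/3 - t/3)
W((2 + G)*S, -26)*223 = (5/3 - (2 - 11)*0/3)*223 = (5/3 - (-3)*0)*223 = (5/3 - ⅓*0)*223 = (5/3 + 0)*223 = (5/3)*223 = 1115/3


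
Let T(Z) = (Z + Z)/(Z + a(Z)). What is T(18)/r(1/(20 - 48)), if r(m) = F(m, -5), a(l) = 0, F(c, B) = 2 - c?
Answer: 56/57 ≈ 0.98246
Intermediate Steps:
T(Z) = 2 (T(Z) = (Z + Z)/(Z + 0) = (2*Z)/Z = 2)
r(m) = 2 - m
T(18)/r(1/(20 - 48)) = 2/(2 - 1/(20 - 48)) = 2/(2 - 1/(-28)) = 2/(2 - 1*(-1/28)) = 2/(2 + 1/28) = 2/(57/28) = 2*(28/57) = 56/57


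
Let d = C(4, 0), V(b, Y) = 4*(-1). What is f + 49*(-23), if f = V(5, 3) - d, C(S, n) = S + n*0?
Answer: -1135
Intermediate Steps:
V(b, Y) = -4
C(S, n) = S (C(S, n) = S + 0 = S)
d = 4
f = -8 (f = -4 - 1*4 = -4 - 4 = -8)
f + 49*(-23) = -8 + 49*(-23) = -8 - 1127 = -1135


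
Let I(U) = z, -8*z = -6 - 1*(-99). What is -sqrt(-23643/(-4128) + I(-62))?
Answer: -I*sqrt(697890)/344 ≈ -2.4285*I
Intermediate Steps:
z = -93/8 (z = -(-6 - 1*(-99))/8 = -(-6 + 99)/8 = -1/8*93 = -93/8 ≈ -11.625)
I(U) = -93/8
-sqrt(-23643/(-4128) + I(-62)) = -sqrt(-23643/(-4128) - 93/8) = -sqrt(-23643*(-1/4128) - 93/8) = -sqrt(7881/1376 - 93/8) = -sqrt(-8115/1376) = -I*sqrt(697890)/344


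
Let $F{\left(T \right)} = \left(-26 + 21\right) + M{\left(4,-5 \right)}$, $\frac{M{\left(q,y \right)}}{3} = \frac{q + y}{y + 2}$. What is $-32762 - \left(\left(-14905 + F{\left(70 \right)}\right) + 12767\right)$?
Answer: $-30620$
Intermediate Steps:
$M{\left(q,y \right)} = \frac{3 \left(q + y\right)}{2 + y}$ ($M{\left(q,y \right)} = 3 \frac{q + y}{y + 2} = 3 \frac{q + y}{2 + y} = \frac{3 \left(q + y\right)}{2 + y}$)
$F{\left(T \right)} = -4$ ($F{\left(T \right)} = \left(-26 + 21\right) + \frac{3 \left(4 - 5\right)}{2 - 5} = -5 + 3 \frac{1}{-3} \left(-1\right) = -5 + 3 \left(- \frac{1}{3}\right) \left(-1\right) = -5 + 1 = -4$)
$-32762 - \left(\left(-14905 + F{\left(70 \right)}\right) + 12767\right) = -32762 - \left(\left(-14905 - 4\right) + 12767\right) = -32762 - \left(-14909 + 12767\right) = -32762 - -2142 = -32762 + 2142 = -30620$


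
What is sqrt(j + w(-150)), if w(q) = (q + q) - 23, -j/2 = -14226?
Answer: sqrt(28129) ≈ 167.72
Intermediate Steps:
j = 28452 (j = -2*(-14226) = 28452)
w(q) = -23 + 2*q (w(q) = 2*q - 23 = -23 + 2*q)
sqrt(j + w(-150)) = sqrt(28452 + (-23 + 2*(-150))) = sqrt(28452 + (-23 - 300)) = sqrt(28452 - 323) = sqrt(28129)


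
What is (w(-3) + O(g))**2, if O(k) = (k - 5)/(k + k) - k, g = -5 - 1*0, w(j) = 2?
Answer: 64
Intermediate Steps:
g = -5 (g = -5 + 0 = -5)
O(k) = -k + (-5 + k)/(2*k) (O(k) = (-5 + k)/((2*k)) - k = (-5 + k)*(1/(2*k)) - k = (-5 + k)/(2*k) - k = -k + (-5 + k)/(2*k))
(w(-3) + O(g))**2 = (2 + (1/2 - 1*(-5) - 5/2/(-5)))**2 = (2 + (1/2 + 5 - 5/2*(-1/5)))**2 = (2 + (1/2 + 5 + 1/2))**2 = (2 + 6)**2 = 8**2 = 64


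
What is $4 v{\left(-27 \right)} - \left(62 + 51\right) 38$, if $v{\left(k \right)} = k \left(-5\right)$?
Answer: $-3754$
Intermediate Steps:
$v{\left(k \right)} = - 5 k$
$4 v{\left(-27 \right)} - \left(62 + 51\right) 38 = 4 \left(\left(-5\right) \left(-27\right)\right) - \left(62 + 51\right) 38 = 4 \cdot 135 - 113 \cdot 38 = 540 - 4294 = -3754$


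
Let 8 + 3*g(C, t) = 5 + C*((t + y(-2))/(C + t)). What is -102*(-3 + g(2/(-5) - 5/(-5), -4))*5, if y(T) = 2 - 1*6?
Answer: 1800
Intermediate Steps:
y(T) = -4 (y(T) = 2 - 6 = -4)
g(C, t) = -1 + C*(-4 + t)/(3*(C + t)) (g(C, t) = -8/3 + (5 + C*((t - 4)/(C + t)))/3 = -8/3 + (5 + C*((-4 + t)/(C + t)))/3 = -8/3 + (5 + C*(-4 + t)/(C + t))/3 = -8/3 + (5/3 + C*(-4 + t)/(3*(C + t))) = -1 + C*(-4 + t)/(3*(C + t)))
-102*(-3 + g(2/(-5) - 5/(-5), -4))*5 = -102*(-3 + (-1*(-4) - 7*(2/(-5) - 5/(-5))/3 + (⅓)*(2/(-5) - 5/(-5))*(-4))/((2/(-5) - 5/(-5)) - 4))*5 = -102*(-3 + (4 - 7*(2*(-⅕) - 5*(-⅕))/3 + (⅓)*(2*(-⅕) - 5*(-⅕))*(-4))/((2*(-⅕) - 5*(-⅕)) - 4))*5 = -102*(-3 + (4 - 7*(-⅖ + 1)/3 + (⅓)*(-⅖ + 1)*(-4))/((-⅖ + 1) - 4))*5 = -102*(-3 + (4 - 7/3*⅗ + (⅓)*(⅗)*(-4))/(⅗ - 4))*5 = -102*(-3 + (4 - 7/5 - ⅘)/(-17/5))*5 = -102*(-3 - 5/17*9/5)*5 = -102*(-3 - 9/17)*5 = -(-360)*5 = -102*(-300/17) = 1800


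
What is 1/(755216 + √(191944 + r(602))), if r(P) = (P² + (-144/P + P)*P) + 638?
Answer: 34328/25925013155 - √917246/570350289410 ≈ 1.3224e-6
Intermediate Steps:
r(P) = 638 + P² + P*(P - 144/P) (r(P) = (P² + (P - 144/P)*P) + 638 = (P² + P*(P - 144/P)) + 638 = 638 + P² + P*(P - 144/P))
1/(755216 + √(191944 + r(602))) = 1/(755216 + √(191944 + (494 + 2*602²))) = 1/(755216 + √(191944 + (494 + 2*362404))) = 1/(755216 + √(191944 + (494 + 724808))) = 1/(755216 + √(191944 + 725302)) = 1/(755216 + √917246)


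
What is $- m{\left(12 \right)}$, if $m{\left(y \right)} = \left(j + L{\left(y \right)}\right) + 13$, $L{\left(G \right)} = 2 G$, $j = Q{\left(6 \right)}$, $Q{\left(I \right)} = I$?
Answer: $-43$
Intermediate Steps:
$j = 6$
$m{\left(y \right)} = 19 + 2 y$ ($m{\left(y \right)} = \left(6 + 2 y\right) + 13 = 19 + 2 y$)
$- m{\left(12 \right)} = - (19 + 2 \cdot 12) = - (19 + 24) = \left(-1\right) 43 = -43$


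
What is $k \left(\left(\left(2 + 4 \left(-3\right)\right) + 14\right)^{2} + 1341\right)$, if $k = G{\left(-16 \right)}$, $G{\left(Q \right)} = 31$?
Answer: $42067$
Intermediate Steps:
$k = 31$
$k \left(\left(\left(2 + 4 \left(-3\right)\right) + 14\right)^{2} + 1341\right) = 31 \left(\left(\left(2 + 4 \left(-3\right)\right) + 14\right)^{2} + 1341\right) = 31 \left(\left(\left(2 - 12\right) + 14\right)^{2} + 1341\right) = 31 \left(\left(-10 + 14\right)^{2} + 1341\right) = 31 \left(4^{2} + 1341\right) = 31 \left(16 + 1341\right) = 31 \cdot 1357 = 42067$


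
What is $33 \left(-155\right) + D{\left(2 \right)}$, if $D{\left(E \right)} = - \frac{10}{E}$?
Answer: $-5120$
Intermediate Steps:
$33 \left(-155\right) + D{\left(2 \right)} = 33 \left(-155\right) - \frac{10}{2} = -5115 - 5 = -5120$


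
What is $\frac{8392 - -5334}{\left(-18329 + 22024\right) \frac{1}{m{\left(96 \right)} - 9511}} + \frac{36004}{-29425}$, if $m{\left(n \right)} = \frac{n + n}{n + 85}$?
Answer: $- \frac{139047063044526}{3935858575} \approx -35328.0$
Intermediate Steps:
$m{\left(n \right)} = \frac{2 n}{85 + n}$
$\frac{8392 - -5334}{\left(-18329 + 22024\right) \frac{1}{m{\left(96 \right)} - 9511}} + \frac{36004}{-29425} = \frac{8392 - -5334}{\left(-18329 + 22024\right) \frac{1}{2 \cdot 96 \frac{1}{85 + 96} - 9511}} + \frac{36004}{-29425} = \frac{8392 + 5334}{3695 \frac{1}{2 \cdot 96 \cdot \frac{1}{181} - 9511}} + 36004 \left(- \frac{1}{29425}\right) = \frac{13726}{3695 \frac{1}{2 \cdot 96 \cdot \frac{1}{181} - 9511}} - \frac{36004}{29425} = \frac{13726}{3695 \frac{1}{\frac{192}{181} - 9511}} - \frac{36004}{29425} = \frac{13726}{3695 \frac{1}{- \frac{1721299}{181}}} - \frac{36004}{29425} = \frac{13726}{3695 \left(- \frac{181}{1721299}\right)} - \frac{36004}{29425} = \frac{13726}{- \frac{668795}{1721299}} - \frac{36004}{29425} = 13726 \left(- \frac{1721299}{668795}\right) - \frac{36004}{29425} = - \frac{23626550074}{668795} - \frac{36004}{29425} = - \frac{139047063044526}{3935858575}$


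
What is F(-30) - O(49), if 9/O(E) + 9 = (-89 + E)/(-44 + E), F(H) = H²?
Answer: 15309/17 ≈ 900.53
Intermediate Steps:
O(E) = 9/(-9 + (-89 + E)/(-44 + E))
F(-30) - O(49) = (-30)² - 9*(44 - 1*49)/(-307 + 8*49) = 900 - 9*(44 - 49)/(-307 + 392) = 900 - 9*(-5)/85 = 900 - 1*(-9/17) = 900 + 9/17 = 15309/17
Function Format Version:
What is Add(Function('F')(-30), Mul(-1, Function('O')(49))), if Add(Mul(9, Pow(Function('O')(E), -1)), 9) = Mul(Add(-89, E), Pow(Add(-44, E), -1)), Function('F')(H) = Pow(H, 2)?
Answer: Rational(15309, 17) ≈ 900.53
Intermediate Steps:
Function('O')(E) = Mul(9, Pow(Add(-9, Mul(Pow(Add(-44, E), -1), Add(-89, E))), -1)) (Function('O')(E) = Mul(9, Pow(Add(-9, Mul(Add(-89, E), Pow(Add(-44, E), -1))), -1)) = Mul(9, Pow(Add(-9, Mul(Pow(Add(-44, E), -1), Add(-89, E))), -1)))
Add(Function('F')(-30), Mul(-1, Function('O')(49))) = Add(Pow(-30, 2), Mul(-1, Mul(9, Pow(Add(-307, Mul(8, 49)), -1), Add(44, Mul(-1, 49))))) = Add(900, Mul(-1, Mul(9, Pow(Add(-307, 392), -1), Add(44, -49)))) = Add(900, Mul(-1, Mul(9, Pow(85, -1), -5))) = Add(900, Mul(-1, Mul(9, Rational(1, 85), -5))) = Add(900, Mul(-1, Rational(-9, 17))) = Add(900, Rational(9, 17)) = Rational(15309, 17)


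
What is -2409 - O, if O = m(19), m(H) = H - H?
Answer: -2409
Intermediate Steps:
m(H) = 0
O = 0
-2409 - O = -2409 - 1*0 = -2409 + 0 = -2409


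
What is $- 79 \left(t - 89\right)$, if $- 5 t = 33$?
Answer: $\frac{37762}{5} \approx 7552.4$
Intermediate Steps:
$t = - \frac{33}{5}$ ($t = \left(- \frac{1}{5}\right) 33 = - \frac{33}{5} \approx -6.6$)
$- 79 \left(t - 89\right) = - 79 \left(- \frac{33}{5} - 89\right) = \left(-79\right) \left(- \frac{478}{5}\right) = \frac{37762}{5}$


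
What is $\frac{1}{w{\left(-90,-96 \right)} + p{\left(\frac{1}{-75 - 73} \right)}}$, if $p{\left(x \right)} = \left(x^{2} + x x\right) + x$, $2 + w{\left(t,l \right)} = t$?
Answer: $- \frac{10952}{1007657} \approx -0.010869$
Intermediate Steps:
$w{\left(t,l \right)} = -2 + t$
$p{\left(x \right)} = x + 2 x^{2}$ ($p{\left(x \right)} = \left(x^{2} + x^{2}\right) + x = 2 x^{2} + x = x + 2 x^{2}$)
$\frac{1}{w{\left(-90,-96 \right)} + p{\left(\frac{1}{-75 - 73} \right)}} = \frac{1}{\left(-2 - 90\right) + \frac{1 + \frac{2}{-75 - 73}}{-75 - 73}} = \frac{1}{-92 + \frac{1 + \frac{2}{-148}}{-148}} = \frac{1}{-92 - \frac{1 + 2 \left(- \frac{1}{148}\right)}{148}} = \frac{1}{-92 - \frac{1 - \frac{1}{74}}{148}} = \frac{1}{-92 - \frac{73}{10952}} = \frac{1}{- \frac{1007657}{10952}} = - \frac{10952}{1007657}$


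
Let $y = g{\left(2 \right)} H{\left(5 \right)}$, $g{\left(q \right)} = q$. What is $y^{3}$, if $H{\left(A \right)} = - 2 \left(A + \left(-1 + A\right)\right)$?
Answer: $-46656$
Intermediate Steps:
$H{\left(A \right)} = 2 - 4 A$ ($H{\left(A \right)} = - 2 \left(-1 + 2 A\right) = 2 - 4 A$)
$y = -36$ ($y = 2 \left(2 - 20\right) = 2 \left(-18\right) = -36$)
$y^{3} = \left(-36\right)^{3} = -46656$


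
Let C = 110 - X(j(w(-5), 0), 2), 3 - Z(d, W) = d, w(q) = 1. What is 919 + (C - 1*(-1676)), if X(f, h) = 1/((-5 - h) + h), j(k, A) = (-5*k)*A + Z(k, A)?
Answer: 13526/5 ≈ 2705.2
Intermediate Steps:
Z(d, W) = 3 - d
j(k, A) = 3 - k - 5*A*k (j(k, A) = (-5*k)*A + (3 - k) = -5*A*k + (3 - k) = 3 - k - 5*A*k)
X(f, h) = -⅕ (X(f, h) = 1/(-5) = -⅕)
C = 551/5 (C = 110 - 1*(-⅕) = 110 + ⅕ = 551/5 ≈ 110.20)
919 + (C - 1*(-1676)) = 919 + (551/5 - 1*(-1676)) = 919 + (551/5 + 1676) = 919 + 8931/5 = 13526/5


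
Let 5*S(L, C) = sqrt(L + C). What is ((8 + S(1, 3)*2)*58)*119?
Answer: 303688/5 ≈ 60738.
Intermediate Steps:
S(L, C) = sqrt(C + L)/5 (S(L, C) = sqrt(L + C)/5 = sqrt(C + L)/5)
((8 + S(1, 3)*2)*58)*119 = ((8 + (sqrt(3 + 1)/5)*2)*58)*119 = ((8 + (sqrt(4)/5)*2)*58)*119 = ((8 + ((1/5)*2)*2)*58)*119 = ((8 + (2/5)*2)*58)*119 = ((8 + 4/5)*58)*119 = ((44/5)*58)*119 = (2552/5)*119 = 303688/5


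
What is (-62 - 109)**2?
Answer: 29241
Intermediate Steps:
(-62 - 109)**2 = (-171)**2 = 29241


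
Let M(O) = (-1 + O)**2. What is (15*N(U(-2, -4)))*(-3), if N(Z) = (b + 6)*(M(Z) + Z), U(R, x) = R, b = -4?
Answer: -630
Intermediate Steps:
N(Z) = 2*Z + 2*(-1 + Z)**2 (N(Z) = (-4 + 6)*((-1 + Z)**2 + Z) = 2*(Z + (-1 + Z)**2) = 2*Z + 2*(-1 + Z)**2)
(15*N(U(-2, -4)))*(-3) = (15*(2*(-2) + 2*(-1 - 2)**2))*(-3) = (15*(-4 + 2*(-3)**2))*(-3) = (15*(-4 + 2*9))*(-3) = (15*(-4 + 18))*(-3) = (15*14)*(-3) = 210*(-3) = -630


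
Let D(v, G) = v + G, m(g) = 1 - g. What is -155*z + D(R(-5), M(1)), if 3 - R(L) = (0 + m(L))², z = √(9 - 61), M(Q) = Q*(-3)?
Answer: -36 - 310*I*√13 ≈ -36.0 - 1117.7*I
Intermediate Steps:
M(Q) = -3*Q
z = 2*I*√13 (z = √(-52) = 2*I*√13 ≈ 7.2111*I)
R(L) = 3 - (1 - L)² (R(L) = 3 - (0 + (1 - L))² = 3 - (1 - L)²)
D(v, G) = G + v
-155*z + D(R(-5), M(1)) = -310*I*√13 + (-3*1 + (3 - (-1 - 5)²)) = -310*I*√13 + (-3 + (3 - 1*(-6)²)) = -310*I*√13 + (-3 + (3 - 1*36)) = -310*I*√13 + (-3 + (3 - 36)) = -310*I*√13 + (-3 - 33) = -310*I*√13 - 36 = -36 - 310*I*√13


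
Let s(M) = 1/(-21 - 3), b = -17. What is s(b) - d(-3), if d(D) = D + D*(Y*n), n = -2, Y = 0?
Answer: 71/24 ≈ 2.9583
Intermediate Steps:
d(D) = D (d(D) = D + D*(0*(-2)) = D + D*0 = D + 0 = D)
s(M) = -1/24 (s(M) = 1/(-24) = -1/24)
s(b) - d(-3) = -1/24 - 1*(-3) = -1/24 + 3 = 71/24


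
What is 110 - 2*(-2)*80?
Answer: 430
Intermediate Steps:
110 - 2*(-2)*80 = 110 + 4*80 = 110 + 320 = 430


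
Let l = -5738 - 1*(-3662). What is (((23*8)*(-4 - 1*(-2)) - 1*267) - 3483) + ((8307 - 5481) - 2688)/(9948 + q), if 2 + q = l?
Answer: -16204261/3935 ≈ -4118.0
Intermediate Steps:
l = -2076 (l = -5738 + 3662 = -2076)
q = -2078 (q = -2 - 2076 = -2078)
(((23*8)*(-4 - 1*(-2)) - 1*267) - 3483) + ((8307 - 5481) - 2688)/(9948 + q) = (((23*8)*(-4 - 1*(-2)) - 1*267) - 3483) + ((8307 - 5481) - 2688)/(9948 - 2078) = ((184*(-4 + 2) - 267) - 3483) + (2826 - 2688)/7870 = ((184*(-2) - 267) - 3483) + 138*(1/7870) = ((-368 - 267) - 3483) + 69/3935 = (-635 - 3483) + 69/3935 = -4118 + 69/3935 = -16204261/3935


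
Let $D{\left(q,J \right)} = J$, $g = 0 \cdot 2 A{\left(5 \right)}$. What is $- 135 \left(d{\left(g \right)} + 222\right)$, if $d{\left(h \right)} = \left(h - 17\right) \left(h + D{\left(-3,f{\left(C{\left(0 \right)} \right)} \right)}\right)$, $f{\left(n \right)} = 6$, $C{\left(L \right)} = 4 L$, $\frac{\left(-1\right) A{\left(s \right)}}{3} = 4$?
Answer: $-16200$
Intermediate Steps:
$A{\left(s \right)} = -12$ ($A{\left(s \right)} = \left(-3\right) 4 = -12$)
$g = 0$ ($g = 0 \cdot 2 \left(-12\right) = 0 \left(-12\right) = 0$)
$d{\left(h \right)} = \left(-17 + h\right) \left(6 + h\right)$ ($d{\left(h \right)} = \left(h - 17\right) \left(h + 6\right) = \left(-17 + h\right) \left(6 + h\right)$)
$- 135 \left(d{\left(g \right)} + 222\right) = - 135 \left(\left(-102 + 0^{2} - 0\right) + 222\right) = - 135 \left(\left(-102 + 0 + 0\right) + 222\right) = - 135 \left(-102 + 222\right) = \left(-135\right) 120 = -16200$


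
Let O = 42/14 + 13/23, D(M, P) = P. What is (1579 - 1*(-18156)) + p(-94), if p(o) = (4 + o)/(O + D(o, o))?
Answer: 4105087/208 ≈ 19736.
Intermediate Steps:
O = 82/23 (O = 42*(1/14) + 13*(1/23) = 3 + 13/23 = 82/23 ≈ 3.5652)
p(o) = (4 + o)/(82/23 + o)
(1579 - 1*(-18156)) + p(-94) = (1579 - 1*(-18156)) + 23*(4 - 94)/(82 + 23*(-94)) = (1579 + 18156) + 23*(-90)/(82 - 2162) = 19735 + 23*(-90)/(-2080) = 19735 + 23*(-1/2080)*(-90) = 19735 + 207/208 = 4105087/208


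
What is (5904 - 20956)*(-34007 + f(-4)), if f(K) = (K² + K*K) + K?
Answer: 511451908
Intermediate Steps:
f(K) = K + 2*K² (f(K) = (K² + K²) + K = 2*K² + K = K + 2*K²)
(5904 - 20956)*(-34007 + f(-4)) = (5904 - 20956)*(-34007 - 4*(1 + 2*(-4))) = -15052*(-34007 - 4*(1 - 8)) = -15052*(-34007 - 4*(-7)) = -15052*(-34007 + 28) = -15052*(-33979) = 511451908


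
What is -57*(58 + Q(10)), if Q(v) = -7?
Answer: -2907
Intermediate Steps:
-57*(58 + Q(10)) = -57*(58 - 7) = -57*51 = -2907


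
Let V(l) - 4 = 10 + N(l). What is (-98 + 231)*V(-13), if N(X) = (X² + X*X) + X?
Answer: 45087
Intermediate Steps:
N(X) = X + 2*X² (N(X) = (X² + X²) + X = 2*X² + X = X + 2*X²)
V(l) = 14 + l*(1 + 2*l) (V(l) = 4 + (10 + l*(1 + 2*l)) = 14 + l*(1 + 2*l))
(-98 + 231)*V(-13) = (-98 + 231)*(14 - 13*(1 + 2*(-13))) = 133*(14 - 13*(1 - 26)) = 133*(14 - 13*(-25)) = 133*(14 + 325) = 133*339 = 45087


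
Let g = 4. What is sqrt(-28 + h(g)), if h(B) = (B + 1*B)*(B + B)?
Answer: 6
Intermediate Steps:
h(B) = 4*B**2 (h(B) = (B + B)*(2*B) = (2*B)*(2*B) = 4*B**2)
sqrt(-28 + h(g)) = sqrt(-28 + 4*4**2) = sqrt(-28 + 4*16) = sqrt(-28 + 64) = sqrt(36) = 6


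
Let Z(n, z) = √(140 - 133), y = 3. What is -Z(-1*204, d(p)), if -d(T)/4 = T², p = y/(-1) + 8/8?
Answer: -√7 ≈ -2.6458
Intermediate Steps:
p = -2 (p = 3/(-1) + 8/8 = 3*(-1) + 8*(⅛) = -3 + 1 = -2)
d(T) = -4*T²
Z(n, z) = √7
-Z(-1*204, d(p)) = -√7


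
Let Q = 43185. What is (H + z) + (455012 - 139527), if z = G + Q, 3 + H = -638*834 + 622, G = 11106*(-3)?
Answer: -206121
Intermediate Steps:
G = -33318
H = -531473 (H = -3 + (-638*834 + 622) = -3 + (-532092 + 622) = -3 - 531470 = -531473)
z = 9867 (z = -33318 + 43185 = 9867)
(H + z) + (455012 - 139527) = (-531473 + 9867) + (455012 - 139527) = -521606 + 315485 = -206121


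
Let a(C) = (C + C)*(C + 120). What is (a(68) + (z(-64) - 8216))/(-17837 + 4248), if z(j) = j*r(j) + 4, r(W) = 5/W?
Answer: -17361/13589 ≈ -1.2776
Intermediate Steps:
z(j) = 9 (z(j) = j*(5/j) + 4 = 5 + 4 = 9)
a(C) = 2*C*(120 + C) (a(C) = (2*C)*(120 + C) = 2*C*(120 + C))
(a(68) + (z(-64) - 8216))/(-17837 + 4248) = (2*68*(120 + 68) + (9 - 8216))/(-17837 + 4248) = (2*68*188 - 8207)/(-13589) = (25568 - 8207)*(-1/13589) = 17361*(-1/13589) = -17361/13589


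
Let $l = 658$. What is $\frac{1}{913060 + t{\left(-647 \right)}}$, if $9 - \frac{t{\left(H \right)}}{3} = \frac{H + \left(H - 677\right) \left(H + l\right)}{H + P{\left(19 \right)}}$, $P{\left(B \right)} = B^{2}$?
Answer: $\frac{286}{261097249} \approx 1.0954 \cdot 10^{-6}$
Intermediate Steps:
$t{\left(H \right)} = 27 - \frac{3 \left(H + \left(-677 + H\right) \left(658 + H\right)\right)}{361 + H}$ ($t{\left(H \right)} = 27 - 3 \frac{H + \left(H - 677\right) \left(H + 658\right)}{H + 19^{2}} = 27 - 3 \frac{H + \left(-677 + H\right) \left(658 + H\right)}{H + 361} = 27 - 3 \frac{H + \left(-677 + H\right) \left(658 + H\right)}{361 + H} = 27 - \frac{3 \left(H + \left(-677 + H\right) \left(658 + H\right)\right)}{361 + H}$)
$\frac{1}{913060 + t{\left(-647 \right)}} = \frac{1}{913060 + \frac{3 \left(448715 - \left(-647\right)^{2} + 27 \left(-647\right)\right)}{361 - 647}} = \frac{1}{913060 + \frac{3 \left(448715 - 418609 - 17469\right)}{-286}} = \frac{1}{913060 + 3 \left(- \frac{1}{286}\right) \left(448715 - 418609 - 17469\right)} = \frac{1}{913060 + 3 \left(- \frac{1}{286}\right) 12637} = \frac{1}{913060 - \frac{37911}{286}} = \frac{1}{\frac{261097249}{286}} = \frac{286}{261097249}$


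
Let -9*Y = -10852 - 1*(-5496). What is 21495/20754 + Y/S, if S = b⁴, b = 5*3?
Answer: 1100535311/1050671250 ≈ 1.0475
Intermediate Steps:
Y = 5356/9 (Y = -(-10852 - 1*(-5496))/9 = -(-10852 + 5496)/9 = -⅑*(-5356) = 5356/9 ≈ 595.11)
b = 15
S = 50625 (S = 15⁴ = 50625)
21495/20754 + Y/S = 21495/20754 + (5356/9)/50625 = 21495*(1/20754) + (5356/9)*(1/50625) = 7165/6918 + 5356/455625 = 1100535311/1050671250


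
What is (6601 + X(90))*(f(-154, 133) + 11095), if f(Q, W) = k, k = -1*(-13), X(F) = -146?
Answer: 71702140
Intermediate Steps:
k = 13
f(Q, W) = 13
(6601 + X(90))*(f(-154, 133) + 11095) = (6601 - 146)*(13 + 11095) = 6455*11108 = 71702140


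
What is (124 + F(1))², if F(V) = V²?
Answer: 15625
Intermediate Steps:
(124 + F(1))² = (124 + 1²)² = (124 + 1)² = 125² = 15625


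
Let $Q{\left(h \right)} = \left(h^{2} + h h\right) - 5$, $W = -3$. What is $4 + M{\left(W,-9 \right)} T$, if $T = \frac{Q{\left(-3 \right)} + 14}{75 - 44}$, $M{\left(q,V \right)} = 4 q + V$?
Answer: $- \frac{443}{31} \approx -14.29$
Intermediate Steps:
$Q{\left(h \right)} = -5 + 2 h^{2}$ ($Q{\left(h \right)} = \left(h^{2} + h^{2}\right) - 5 = 2 h^{2} - 5 = -5 + 2 h^{2}$)
$M{\left(q,V \right)} = V + 4 q$
$T = \frac{27}{31}$ ($T = \frac{\left(-5 + 2 \left(-3\right)^{2}\right) + 14}{75 - 44} = \frac{\left(-5 + 2 \cdot 9\right) + 14}{31} = \left(\left(-5 + 18\right) + 14\right) \frac{1}{31} = \left(13 + 14\right) \frac{1}{31} = 27 \cdot \frac{1}{31} = \frac{27}{31} \approx 0.87097$)
$4 + M{\left(W,-9 \right)} T = 4 + \left(-9 + 4 \left(-3\right)\right) \frac{27}{31} = 4 + \left(-9 - 12\right) \frac{27}{31} = 4 - \frac{567}{31} = - \frac{443}{31}$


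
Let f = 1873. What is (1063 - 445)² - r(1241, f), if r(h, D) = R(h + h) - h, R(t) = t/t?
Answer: 383164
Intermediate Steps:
R(t) = 1
r(h, D) = 1 - h
(1063 - 445)² - r(1241, f) = (1063 - 445)² - (1 - 1*1241) = 618² - (1 - 1241) = 381924 - 1*(-1240) = 381924 + 1240 = 383164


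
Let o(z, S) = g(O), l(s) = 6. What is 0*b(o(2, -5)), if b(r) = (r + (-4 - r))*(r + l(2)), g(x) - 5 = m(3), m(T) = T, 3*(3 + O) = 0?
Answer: 0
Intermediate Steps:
O = -3 (O = -3 + (⅓)*0 = -3 + 0 = -3)
g(x) = 8 (g(x) = 5 + 3 = 8)
o(z, S) = 8
b(r) = -24 - 4*r (b(r) = (r + (-4 - r))*(r + 6) = -4*(6 + r) = -24 - 4*r)
0*b(o(2, -5)) = 0*(-24 - 4*8) = 0*(-24 - 32) = 0*(-56) = 0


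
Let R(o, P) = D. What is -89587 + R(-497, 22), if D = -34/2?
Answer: -89604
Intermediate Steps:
D = -17 (D = -34*½ = -17)
R(o, P) = -17
-89587 + R(-497, 22) = -89587 - 17 = -89604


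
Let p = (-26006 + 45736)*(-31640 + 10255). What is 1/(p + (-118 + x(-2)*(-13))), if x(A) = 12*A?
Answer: -1/421925856 ≈ -2.3701e-9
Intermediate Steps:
p = -421926050 (p = 19730*(-21385) = -421926050)
1/(p + (-118 + x(-2)*(-13))) = 1/(-421926050 + (-118 + (12*(-2))*(-13))) = 1/(-421926050 + (-118 - 24*(-13))) = 1/(-421926050 + (-118 + 312)) = 1/(-421926050 + 194) = 1/(-421925856) = -1/421925856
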